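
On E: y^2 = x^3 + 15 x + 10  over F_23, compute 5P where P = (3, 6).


k = 5 = 101_2 (binary, LSB first: 101)
Double-and-add from P = (3, 6):
  bit 0 = 1: acc = O + (3, 6) = (3, 6)
  bit 1 = 0: acc unchanged = (3, 6)
  bit 2 = 1: acc = (3, 6) + (12, 3) = (3, 17)

5P = (3, 17)


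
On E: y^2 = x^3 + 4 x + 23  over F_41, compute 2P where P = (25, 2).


Doubling: s = (3 x1^2 + a) / (2 y1)
s = (3*25^2 + 4) / (2*2) mod 41 = 29
x3 = s^2 - 2 x1 mod 41 = 29^2 - 2*25 = 12
y3 = s (x1 - x3) - y1 mod 41 = 29 * (25 - 12) - 2 = 6

2P = (12, 6)


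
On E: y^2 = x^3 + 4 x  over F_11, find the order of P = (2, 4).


Compute successive multiples of P until we hit O:
  1P = (2, 4)
  2P = (0, 0)
  3P = (2, 7)
  4P = O

ord(P) = 4


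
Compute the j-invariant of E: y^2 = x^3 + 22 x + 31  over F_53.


Delta = -16(4 a^3 + 27 b^2) mod 53 = 52
-1728 * (4 a)^3 = -1728 * (4*22)^3 mod 53 = 11
j = 11 * 52^(-1) mod 53 = 42

j = 42 (mod 53)


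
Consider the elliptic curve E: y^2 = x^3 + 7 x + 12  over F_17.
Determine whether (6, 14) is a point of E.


Check whether y^2 = x^3 + 7 x + 12 (mod 17) for (x, y) = (6, 14).
LHS: y^2 = 14^2 mod 17 = 9
RHS: x^3 + 7 x + 12 = 6^3 + 7*6 + 12 mod 17 = 15
LHS != RHS

No, not on the curve


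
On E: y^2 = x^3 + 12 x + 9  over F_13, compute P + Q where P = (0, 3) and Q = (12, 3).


P != Q, so use the chord formula.
s = (y2 - y1) / (x2 - x1) = (0) / (12) mod 13 = 0
x3 = s^2 - x1 - x2 mod 13 = 0^2 - 0 - 12 = 1
y3 = s (x1 - x3) - y1 mod 13 = 0 * (0 - 1) - 3 = 10

P + Q = (1, 10)


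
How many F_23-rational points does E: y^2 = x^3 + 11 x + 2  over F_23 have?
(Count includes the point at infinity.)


For each x in F_23, count y with y^2 = x^3 + 11 x + 2 mod 23:
  x = 0: RHS = 2, y in [5, 18]  -> 2 point(s)
  x = 2: RHS = 9, y in [3, 20]  -> 2 point(s)
  x = 3: RHS = 16, y in [4, 19]  -> 2 point(s)
  x = 4: RHS = 18, y in [8, 15]  -> 2 point(s)
  x = 6: RHS = 8, y in [10, 13]  -> 2 point(s)
  x = 7: RHS = 8, y in [10, 13]  -> 2 point(s)
  x = 8: RHS = 4, y in [2, 21]  -> 2 point(s)
  x = 9: RHS = 2, y in [5, 18]  -> 2 point(s)
  x = 10: RHS = 8, y in [10, 13]  -> 2 point(s)
  x = 14: RHS = 2, y in [5, 18]  -> 2 point(s)
  x = 15: RHS = 0, y in [0]  -> 1 point(s)
  x = 18: RHS = 6, y in [11, 12]  -> 2 point(s)
  x = 19: RHS = 9, y in [3, 20]  -> 2 point(s)
  x = 21: RHS = 18, y in [8, 15]  -> 2 point(s)
  x = 22: RHS = 13, y in [6, 17]  -> 2 point(s)
Affine points: 29. Add the point at infinity: total = 30.

#E(F_23) = 30


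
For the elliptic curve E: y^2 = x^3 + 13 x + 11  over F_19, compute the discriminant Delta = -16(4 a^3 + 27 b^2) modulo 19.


4 a^3 + 27 b^2 = 4*13^3 + 27*11^2 = 8788 + 3267 = 12055
Delta = -16 * (12055) = -192880
Delta mod 19 = 8

Delta = 8 (mod 19)


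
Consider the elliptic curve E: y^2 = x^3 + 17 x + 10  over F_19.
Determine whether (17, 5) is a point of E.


Check whether y^2 = x^3 + 17 x + 10 (mod 19) for (x, y) = (17, 5).
LHS: y^2 = 5^2 mod 19 = 6
RHS: x^3 + 17 x + 10 = 17^3 + 17*17 + 10 mod 19 = 6
LHS = RHS

Yes, on the curve


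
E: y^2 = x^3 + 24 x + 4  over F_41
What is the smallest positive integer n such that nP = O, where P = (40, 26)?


Compute successive multiples of P until we hit O:
  1P = (40, 26)
  2P = (27, 32)
  3P = (14, 3)
  4P = (36, 28)
  5P = (37, 34)
  6P = (3, 12)
  7P = (0, 39)
  8P = (6, 6)
  ... (continuing to 18P)
  18P = O

ord(P) = 18


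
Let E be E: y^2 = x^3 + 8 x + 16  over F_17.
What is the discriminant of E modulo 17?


4 a^3 + 27 b^2 = 4*8^3 + 27*16^2 = 2048 + 6912 = 8960
Delta = -16 * (8960) = -143360
Delta mod 17 = 1

Delta = 1 (mod 17)


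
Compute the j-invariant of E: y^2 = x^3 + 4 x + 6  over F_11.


Delta = -16(4 a^3 + 27 b^2) mod 11 = 9
-1728 * (4 a)^3 = -1728 * (4*4)^3 mod 11 = 7
j = 7 * 9^(-1) mod 11 = 2

j = 2 (mod 11)


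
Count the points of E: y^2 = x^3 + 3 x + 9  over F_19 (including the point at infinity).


For each x in F_19, count y with y^2 = x^3 + 3 x + 9 mod 19:
  x = 0: RHS = 9, y in [3, 16]  -> 2 point(s)
  x = 2: RHS = 4, y in [2, 17]  -> 2 point(s)
  x = 3: RHS = 7, y in [8, 11]  -> 2 point(s)
  x = 4: RHS = 9, y in [3, 16]  -> 2 point(s)
  x = 5: RHS = 16, y in [4, 15]  -> 2 point(s)
  x = 9: RHS = 5, y in [9, 10]  -> 2 point(s)
  x = 11: RHS = 5, y in [9, 10]  -> 2 point(s)
  x = 12: RHS = 6, y in [5, 14]  -> 2 point(s)
  x = 15: RHS = 9, y in [3, 16]  -> 2 point(s)
  x = 16: RHS = 11, y in [7, 12]  -> 2 point(s)
  x = 18: RHS = 5, y in [9, 10]  -> 2 point(s)
Affine points: 22. Add the point at infinity: total = 23.

#E(F_19) = 23


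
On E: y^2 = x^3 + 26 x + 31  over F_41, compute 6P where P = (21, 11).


k = 6 = 110_2 (binary, LSB first: 011)
Double-and-add from P = (21, 11):
  bit 0 = 0: acc unchanged = O
  bit 1 = 1: acc = O + (38, 7) = (38, 7)
  bit 2 = 1: acc = (38, 7) + (31, 40) = (21, 30)

6P = (21, 30)


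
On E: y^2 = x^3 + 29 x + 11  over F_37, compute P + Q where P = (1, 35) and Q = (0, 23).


P != Q, so use the chord formula.
s = (y2 - y1) / (x2 - x1) = (25) / (36) mod 37 = 12
x3 = s^2 - x1 - x2 mod 37 = 12^2 - 1 - 0 = 32
y3 = s (x1 - x3) - y1 mod 37 = 12 * (1 - 32) - 35 = 0

P + Q = (32, 0)


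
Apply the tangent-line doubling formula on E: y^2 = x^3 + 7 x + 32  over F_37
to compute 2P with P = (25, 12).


Doubling: s = (3 x1^2 + a) / (2 y1)
s = (3*25^2 + 7) / (2*12) mod 37 = 26
x3 = s^2 - 2 x1 mod 37 = 26^2 - 2*25 = 34
y3 = s (x1 - x3) - y1 mod 37 = 26 * (25 - 34) - 12 = 13

2P = (34, 13)


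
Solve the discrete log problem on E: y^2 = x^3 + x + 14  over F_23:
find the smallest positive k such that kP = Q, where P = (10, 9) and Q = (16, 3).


Enumerate multiples of P until we hit Q = (16, 3):
  1P = (10, 9)
  2P = (5, 12)
  3P = (1, 4)
  4P = (16, 3)
Match found at i = 4.

k = 4


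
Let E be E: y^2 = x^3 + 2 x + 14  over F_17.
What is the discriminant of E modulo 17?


4 a^3 + 27 b^2 = 4*2^3 + 27*14^2 = 32 + 5292 = 5324
Delta = -16 * (5324) = -85184
Delta mod 17 = 3

Delta = 3 (mod 17)


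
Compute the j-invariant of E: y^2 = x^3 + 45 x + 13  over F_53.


Delta = -16(4 a^3 + 27 b^2) mod 53 = 40
-1728 * (4 a)^3 = -1728 * (4*45)^3 mod 53 = 24
j = 24 * 40^(-1) mod 53 = 43

j = 43 (mod 53)


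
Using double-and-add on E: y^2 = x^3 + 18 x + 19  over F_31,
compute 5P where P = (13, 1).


k = 5 = 101_2 (binary, LSB first: 101)
Double-and-add from P = (13, 1):
  bit 0 = 1: acc = O + (13, 1) = (13, 1)
  bit 1 = 0: acc unchanged = (13, 1)
  bit 2 = 1: acc = (13, 1) + (4, 0) = (1, 21)

5P = (1, 21)


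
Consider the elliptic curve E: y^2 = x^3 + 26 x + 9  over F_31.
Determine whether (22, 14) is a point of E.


Check whether y^2 = x^3 + 26 x + 9 (mod 31) for (x, y) = (22, 14).
LHS: y^2 = 14^2 mod 31 = 10
RHS: x^3 + 26 x + 9 = 22^3 + 26*22 + 9 mod 31 = 7
LHS != RHS

No, not on the curve


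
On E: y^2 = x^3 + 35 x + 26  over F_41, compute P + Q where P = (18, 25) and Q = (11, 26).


P != Q, so use the chord formula.
s = (y2 - y1) / (x2 - x1) = (1) / (34) mod 41 = 35
x3 = s^2 - x1 - x2 mod 41 = 35^2 - 18 - 11 = 7
y3 = s (x1 - x3) - y1 mod 41 = 35 * (18 - 7) - 25 = 32

P + Q = (7, 32)


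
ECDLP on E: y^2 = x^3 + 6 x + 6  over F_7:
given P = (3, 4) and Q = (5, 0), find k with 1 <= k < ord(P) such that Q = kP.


Enumerate multiples of P until we hit Q = (5, 0):
  1P = (3, 4)
  2P = (5, 0)
Match found at i = 2.

k = 2


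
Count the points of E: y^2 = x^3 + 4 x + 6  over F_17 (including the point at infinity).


For each x in F_17, count y with y^2 = x^3 + 4 x + 6 mod 17:
  x = 4: RHS = 1, y in [1, 16]  -> 2 point(s)
  x = 5: RHS = 15, y in [7, 10]  -> 2 point(s)
  x = 6: RHS = 8, y in [5, 12]  -> 2 point(s)
  x = 10: RHS = 9, y in [3, 14]  -> 2 point(s)
  x = 11: RHS = 4, y in [2, 15]  -> 2 point(s)
  x = 14: RHS = 1, y in [1, 16]  -> 2 point(s)
  x = 16: RHS = 1, y in [1, 16]  -> 2 point(s)
Affine points: 14. Add the point at infinity: total = 15.

#E(F_17) = 15


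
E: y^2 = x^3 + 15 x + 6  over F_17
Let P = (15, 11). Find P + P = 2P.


Doubling: s = (3 x1^2 + a) / (2 y1)
s = (3*15^2 + 15) / (2*11) mod 17 = 2
x3 = s^2 - 2 x1 mod 17 = 2^2 - 2*15 = 8
y3 = s (x1 - x3) - y1 mod 17 = 2 * (15 - 8) - 11 = 3

2P = (8, 3)


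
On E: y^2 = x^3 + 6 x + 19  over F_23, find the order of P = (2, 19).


Compute successive multiples of P until we hit O:
  1P = (2, 19)
  2P = (14, 8)
  3P = (8, 21)
  4P = (8, 2)
  5P = (14, 15)
  6P = (2, 4)
  7P = O

ord(P) = 7


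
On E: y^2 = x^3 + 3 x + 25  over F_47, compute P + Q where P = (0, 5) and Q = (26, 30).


P != Q, so use the chord formula.
s = (y2 - y1) / (x2 - x1) = (25) / (26) mod 47 = 10
x3 = s^2 - x1 - x2 mod 47 = 10^2 - 0 - 26 = 27
y3 = s (x1 - x3) - y1 mod 47 = 10 * (0 - 27) - 5 = 7

P + Q = (27, 7)


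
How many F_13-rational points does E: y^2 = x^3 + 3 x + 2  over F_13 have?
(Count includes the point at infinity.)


For each x in F_13, count y with y^2 = x^3 + 3 x + 2 mod 13:
  x = 2: RHS = 3, y in [4, 9]  -> 2 point(s)
  x = 3: RHS = 12, y in [5, 8]  -> 2 point(s)
  x = 4: RHS = 0, y in [0]  -> 1 point(s)
  x = 5: RHS = 12, y in [5, 8]  -> 2 point(s)
  x = 9: RHS = 4, y in [2, 11]  -> 2 point(s)
  x = 11: RHS = 1, y in [1, 12]  -> 2 point(s)
Affine points: 11. Add the point at infinity: total = 12.

#E(F_13) = 12


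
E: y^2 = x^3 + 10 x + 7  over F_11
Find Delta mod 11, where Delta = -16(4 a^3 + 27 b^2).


4 a^3 + 27 b^2 = 4*10^3 + 27*7^2 = 4000 + 1323 = 5323
Delta = -16 * (5323) = -85168
Delta mod 11 = 5

Delta = 5 (mod 11)


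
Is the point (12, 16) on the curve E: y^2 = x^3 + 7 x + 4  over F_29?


Check whether y^2 = x^3 + 7 x + 4 (mod 29) for (x, y) = (12, 16).
LHS: y^2 = 16^2 mod 29 = 24
RHS: x^3 + 7 x + 4 = 12^3 + 7*12 + 4 mod 29 = 18
LHS != RHS

No, not on the curve


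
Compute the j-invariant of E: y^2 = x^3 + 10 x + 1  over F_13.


Delta = -16(4 a^3 + 27 b^2) mod 13 = 9
-1728 * (4 a)^3 = -1728 * (4*10)^3 mod 13 = 1
j = 1 * 9^(-1) mod 13 = 3

j = 3 (mod 13)


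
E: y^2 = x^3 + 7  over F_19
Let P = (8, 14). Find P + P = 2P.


Doubling: s = (3 x1^2 + a) / (2 y1)
s = (3*8^2 + 0) / (2*14) mod 19 = 15
x3 = s^2 - 2 x1 mod 19 = 15^2 - 2*8 = 0
y3 = s (x1 - x3) - y1 mod 19 = 15 * (8 - 0) - 14 = 11

2P = (0, 11)


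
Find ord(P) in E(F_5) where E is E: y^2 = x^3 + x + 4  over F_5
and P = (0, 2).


Compute successive multiples of P until we hit O:
  1P = (0, 2)
  2P = (1, 4)
  3P = (3, 2)
  4P = (2, 3)
  5P = (2, 2)
  6P = (3, 3)
  7P = (1, 1)
  8P = (0, 3)
  ... (continuing to 9P)
  9P = O

ord(P) = 9


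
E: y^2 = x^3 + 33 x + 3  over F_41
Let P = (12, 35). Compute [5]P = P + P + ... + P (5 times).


k = 5 = 101_2 (binary, LSB first: 101)
Double-and-add from P = (12, 35):
  bit 0 = 1: acc = O + (12, 35) = (12, 35)
  bit 1 = 0: acc unchanged = (12, 35)
  bit 2 = 1: acc = (12, 35) + (18, 22) = (10, 29)

5P = (10, 29)


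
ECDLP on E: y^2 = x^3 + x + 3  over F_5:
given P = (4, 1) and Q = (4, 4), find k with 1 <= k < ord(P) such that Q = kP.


Enumerate multiples of P until we hit Q = (4, 4):
  1P = (4, 1)
  2P = (1, 0)
  3P = (4, 4)
Match found at i = 3.

k = 3


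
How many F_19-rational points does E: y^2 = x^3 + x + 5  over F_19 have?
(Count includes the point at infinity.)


For each x in F_19, count y with y^2 = x^3 + 1 x + 5 mod 19:
  x = 0: RHS = 5, y in [9, 10]  -> 2 point(s)
  x = 1: RHS = 7, y in [8, 11]  -> 2 point(s)
  x = 3: RHS = 16, y in [4, 15]  -> 2 point(s)
  x = 4: RHS = 16, y in [4, 15]  -> 2 point(s)
  x = 11: RHS = 17, y in [6, 13]  -> 2 point(s)
  x = 12: RHS = 16, y in [4, 15]  -> 2 point(s)
  x = 13: RHS = 11, y in [7, 12]  -> 2 point(s)
Affine points: 14. Add the point at infinity: total = 15.

#E(F_19) = 15


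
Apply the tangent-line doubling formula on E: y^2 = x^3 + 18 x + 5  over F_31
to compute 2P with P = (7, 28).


Doubling: s = (3 x1^2 + a) / (2 y1)
s = (3*7^2 + 18) / (2*28) mod 31 = 19
x3 = s^2 - 2 x1 mod 31 = 19^2 - 2*7 = 6
y3 = s (x1 - x3) - y1 mod 31 = 19 * (7 - 6) - 28 = 22

2P = (6, 22)


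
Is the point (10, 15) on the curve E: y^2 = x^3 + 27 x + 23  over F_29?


Check whether y^2 = x^3 + 27 x + 23 (mod 29) for (x, y) = (10, 15).
LHS: y^2 = 15^2 mod 29 = 22
RHS: x^3 + 27 x + 23 = 10^3 + 27*10 + 23 mod 29 = 17
LHS != RHS

No, not on the curve


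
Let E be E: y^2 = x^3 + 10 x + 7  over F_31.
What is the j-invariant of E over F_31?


Delta = -16(4 a^3 + 27 b^2) mod 31 = 20
-1728 * (4 a)^3 = -1728 * (4*10)^3 mod 31 = 4
j = 4 * 20^(-1) mod 31 = 25

j = 25 (mod 31)


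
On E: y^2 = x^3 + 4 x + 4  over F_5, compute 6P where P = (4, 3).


k = 6 = 110_2 (binary, LSB first: 011)
Double-and-add from P = (4, 3):
  bit 0 = 0: acc unchanged = O
  bit 1 = 1: acc = O + (1, 3) = (1, 3)
  bit 2 = 1: acc = (1, 3) + (2, 0) = (1, 2)

6P = (1, 2)


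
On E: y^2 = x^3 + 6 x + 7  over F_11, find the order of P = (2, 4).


Compute successive multiples of P until we hit O:
  1P = (2, 4)
  2P = (10, 0)
  3P = (2, 7)
  4P = O

ord(P) = 4


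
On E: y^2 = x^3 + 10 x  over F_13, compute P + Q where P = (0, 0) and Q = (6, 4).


P != Q, so use the chord formula.
s = (y2 - y1) / (x2 - x1) = (4) / (6) mod 13 = 5
x3 = s^2 - x1 - x2 mod 13 = 5^2 - 0 - 6 = 6
y3 = s (x1 - x3) - y1 mod 13 = 5 * (0 - 6) - 0 = 9

P + Q = (6, 9)


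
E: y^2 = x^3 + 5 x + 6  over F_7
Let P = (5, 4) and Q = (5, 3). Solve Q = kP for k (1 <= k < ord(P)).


Enumerate multiples of P until we hit Q = (5, 3):
  1P = (5, 4)
  2P = (6, 0)
  3P = (5, 3)
Match found at i = 3.

k = 3


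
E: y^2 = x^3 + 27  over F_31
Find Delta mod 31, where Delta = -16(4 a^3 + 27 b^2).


4 a^3 + 27 b^2 = 4*0^3 + 27*27^2 = 0 + 19683 = 19683
Delta = -16 * (19683) = -314928
Delta mod 31 = 1

Delta = 1 (mod 31)


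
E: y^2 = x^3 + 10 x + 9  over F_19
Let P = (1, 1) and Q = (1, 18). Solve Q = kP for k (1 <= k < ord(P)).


Enumerate multiples of P until we hit Q = (1, 18):
  1P = (1, 1)
  2P = (7, 17)
  3P = (16, 16)
  4P = (3, 16)
  5P = (0, 16)
  6P = (15, 0)
  7P = (0, 3)
  8P = (3, 3)
  9P = (16, 3)
  10P = (7, 2)
  11P = (1, 18)
Match found at i = 11.

k = 11


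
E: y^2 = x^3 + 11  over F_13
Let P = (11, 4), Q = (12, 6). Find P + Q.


P != Q, so use the chord formula.
s = (y2 - y1) / (x2 - x1) = (2) / (1) mod 13 = 2
x3 = s^2 - x1 - x2 mod 13 = 2^2 - 11 - 12 = 7
y3 = s (x1 - x3) - y1 mod 13 = 2 * (11 - 7) - 4 = 4

P + Q = (7, 4)


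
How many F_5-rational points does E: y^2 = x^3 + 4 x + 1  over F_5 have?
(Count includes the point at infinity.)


For each x in F_5, count y with y^2 = x^3 + 4 x + 1 mod 5:
  x = 0: RHS = 1, y in [1, 4]  -> 2 point(s)
  x = 1: RHS = 1, y in [1, 4]  -> 2 point(s)
  x = 3: RHS = 0, y in [0]  -> 1 point(s)
  x = 4: RHS = 1, y in [1, 4]  -> 2 point(s)
Affine points: 7. Add the point at infinity: total = 8.

#E(F_5) = 8


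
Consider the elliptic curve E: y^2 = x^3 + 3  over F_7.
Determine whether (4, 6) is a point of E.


Check whether y^2 = x^3 + 0 x + 3 (mod 7) for (x, y) = (4, 6).
LHS: y^2 = 6^2 mod 7 = 1
RHS: x^3 + 0 x + 3 = 4^3 + 0*4 + 3 mod 7 = 4
LHS != RHS

No, not on the curve


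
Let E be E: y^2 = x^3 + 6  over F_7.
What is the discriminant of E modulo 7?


4 a^3 + 27 b^2 = 4*0^3 + 27*6^2 = 0 + 972 = 972
Delta = -16 * (972) = -15552
Delta mod 7 = 2

Delta = 2 (mod 7)


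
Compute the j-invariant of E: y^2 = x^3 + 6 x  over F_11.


Delta = -16(4 a^3 + 27 b^2) mod 11 = 3
-1728 * (4 a)^3 = -1728 * (4*6)^3 mod 11 = 3
j = 3 * 3^(-1) mod 11 = 1

j = 1 (mod 11)


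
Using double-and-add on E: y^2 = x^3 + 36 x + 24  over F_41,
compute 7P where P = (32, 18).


k = 7 = 111_2 (binary, LSB first: 111)
Double-and-add from P = (32, 18):
  bit 0 = 1: acc = O + (32, 18) = (32, 18)
  bit 1 = 1: acc = (32, 18) + (14, 19) = (5, 1)
  bit 2 = 1: acc = (5, 1) + (22, 5) = (22, 36)

7P = (22, 36)


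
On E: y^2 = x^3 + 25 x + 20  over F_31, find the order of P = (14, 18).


Compute successive multiples of P until we hit O:
  1P = (14, 18)
  2P = (0, 12)
  3P = (2, 27)
  4P = (2, 4)
  5P = (0, 19)
  6P = (14, 13)
  7P = O

ord(P) = 7


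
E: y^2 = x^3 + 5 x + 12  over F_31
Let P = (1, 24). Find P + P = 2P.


Doubling: s = (3 x1^2 + a) / (2 y1)
s = (3*1^2 + 5) / (2*24) mod 31 = 26
x3 = s^2 - 2 x1 mod 31 = 26^2 - 2*1 = 23
y3 = s (x1 - x3) - y1 mod 31 = 26 * (1 - 23) - 24 = 24

2P = (23, 24)


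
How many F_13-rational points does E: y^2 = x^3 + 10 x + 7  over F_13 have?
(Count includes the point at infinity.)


For each x in F_13, count y with y^2 = x^3 + 10 x + 7 mod 13:
  x = 2: RHS = 9, y in [3, 10]  -> 2 point(s)
  x = 3: RHS = 12, y in [5, 8]  -> 2 point(s)
  x = 5: RHS = 0, y in [0]  -> 1 point(s)
  x = 6: RHS = 10, y in [6, 7]  -> 2 point(s)
  x = 7: RHS = 4, y in [2, 11]  -> 2 point(s)
  x = 8: RHS = 1, y in [1, 12]  -> 2 point(s)
  x = 12: RHS = 9, y in [3, 10]  -> 2 point(s)
Affine points: 13. Add the point at infinity: total = 14.

#E(F_13) = 14


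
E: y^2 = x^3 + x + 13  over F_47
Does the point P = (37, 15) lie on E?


Check whether y^2 = x^3 + 1 x + 13 (mod 47) for (x, y) = (37, 15).
LHS: y^2 = 15^2 mod 47 = 37
RHS: x^3 + 1 x + 13 = 37^3 + 1*37 + 13 mod 47 = 37
LHS = RHS

Yes, on the curve


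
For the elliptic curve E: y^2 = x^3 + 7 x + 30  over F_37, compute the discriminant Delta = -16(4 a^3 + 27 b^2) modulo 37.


4 a^3 + 27 b^2 = 4*7^3 + 27*30^2 = 1372 + 24300 = 25672
Delta = -16 * (25672) = -410752
Delta mod 37 = 22

Delta = 22 (mod 37)


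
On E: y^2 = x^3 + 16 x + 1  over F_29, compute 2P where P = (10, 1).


Doubling: s = (3 x1^2 + a) / (2 y1)
s = (3*10^2 + 16) / (2*1) mod 29 = 13
x3 = s^2 - 2 x1 mod 29 = 13^2 - 2*10 = 4
y3 = s (x1 - x3) - y1 mod 29 = 13 * (10 - 4) - 1 = 19

2P = (4, 19)


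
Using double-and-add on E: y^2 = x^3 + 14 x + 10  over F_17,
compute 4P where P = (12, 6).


k = 4 = 100_2 (binary, LSB first: 001)
Double-and-add from P = (12, 6):
  bit 0 = 0: acc unchanged = O
  bit 1 = 0: acc unchanged = O
  bit 2 = 1: acc = O + (12, 6) = (12, 6)

4P = (12, 6)


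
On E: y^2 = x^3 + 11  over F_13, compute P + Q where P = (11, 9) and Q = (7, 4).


P != Q, so use the chord formula.
s = (y2 - y1) / (x2 - x1) = (8) / (9) mod 13 = 11
x3 = s^2 - x1 - x2 mod 13 = 11^2 - 11 - 7 = 12
y3 = s (x1 - x3) - y1 mod 13 = 11 * (11 - 12) - 9 = 6

P + Q = (12, 6)


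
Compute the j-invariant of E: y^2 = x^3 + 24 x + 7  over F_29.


Delta = -16(4 a^3 + 27 b^2) mod 29 = 27
-1728 * (4 a)^3 = -1728 * (4*24)^3 mod 29 = 19
j = 19 * 27^(-1) mod 29 = 5

j = 5 (mod 29)


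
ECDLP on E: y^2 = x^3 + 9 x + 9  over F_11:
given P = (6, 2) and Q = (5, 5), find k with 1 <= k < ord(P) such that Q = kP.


Enumerate multiples of P until we hit Q = (5, 5):
  1P = (6, 2)
  2P = (0, 3)
  3P = (9, 4)
  4P = (5, 6)
  5P = (5, 5)
Match found at i = 5.

k = 5


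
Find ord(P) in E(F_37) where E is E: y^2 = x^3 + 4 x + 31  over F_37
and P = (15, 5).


Compute successive multiples of P until we hit O:
  1P = (15, 5)
  2P = (32, 21)
  3P = (1, 6)
  4P = (11, 0)
  5P = (1, 31)
  6P = (32, 16)
  7P = (15, 32)
  8P = O

ord(P) = 8


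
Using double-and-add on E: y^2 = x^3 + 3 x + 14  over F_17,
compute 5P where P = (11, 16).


k = 5 = 101_2 (binary, LSB first: 101)
Double-and-add from P = (11, 16):
  bit 0 = 1: acc = O + (11, 16) = (11, 16)
  bit 1 = 0: acc unchanged = (11, 16)
  bit 2 = 1: acc = (11, 16) + (11, 16) = (11, 1)

5P = (11, 1)


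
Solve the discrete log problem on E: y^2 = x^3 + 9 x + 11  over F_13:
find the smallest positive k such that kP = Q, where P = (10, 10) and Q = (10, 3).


Enumerate multiples of P until we hit Q = (10, 3):
  1P = (10, 10)
  2P = (3, 0)
  3P = (10, 3)
Match found at i = 3.

k = 3


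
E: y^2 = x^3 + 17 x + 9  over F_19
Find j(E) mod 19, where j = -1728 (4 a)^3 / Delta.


Delta = -16(4 a^3 + 27 b^2) mod 19 = 5
-1728 * (4 a)^3 = -1728 * (4*17)^3 mod 19 = 1
j = 1 * 5^(-1) mod 19 = 4

j = 4 (mod 19)


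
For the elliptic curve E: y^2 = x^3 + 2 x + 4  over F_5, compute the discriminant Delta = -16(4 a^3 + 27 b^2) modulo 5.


4 a^3 + 27 b^2 = 4*2^3 + 27*4^2 = 32 + 432 = 464
Delta = -16 * (464) = -7424
Delta mod 5 = 1

Delta = 1 (mod 5)


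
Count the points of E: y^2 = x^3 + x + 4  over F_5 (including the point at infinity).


For each x in F_5, count y with y^2 = x^3 + 1 x + 4 mod 5:
  x = 0: RHS = 4, y in [2, 3]  -> 2 point(s)
  x = 1: RHS = 1, y in [1, 4]  -> 2 point(s)
  x = 2: RHS = 4, y in [2, 3]  -> 2 point(s)
  x = 3: RHS = 4, y in [2, 3]  -> 2 point(s)
Affine points: 8. Add the point at infinity: total = 9.

#E(F_5) = 9


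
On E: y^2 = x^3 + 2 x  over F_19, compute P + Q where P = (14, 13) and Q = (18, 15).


P != Q, so use the chord formula.
s = (y2 - y1) / (x2 - x1) = (2) / (4) mod 19 = 10
x3 = s^2 - x1 - x2 mod 19 = 10^2 - 14 - 18 = 11
y3 = s (x1 - x3) - y1 mod 19 = 10 * (14 - 11) - 13 = 17

P + Q = (11, 17)


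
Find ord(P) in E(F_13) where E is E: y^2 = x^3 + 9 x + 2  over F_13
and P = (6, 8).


Compute successive multiples of P until we hit O:
  1P = (6, 8)
  2P = (1, 5)
  3P = (10, 0)
  4P = (1, 8)
  5P = (6, 5)
  6P = O

ord(P) = 6


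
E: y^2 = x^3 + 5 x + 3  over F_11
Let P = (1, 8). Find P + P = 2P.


Doubling: s = (3 x1^2 + a) / (2 y1)
s = (3*1^2 + 5) / (2*8) mod 11 = 6
x3 = s^2 - 2 x1 mod 11 = 6^2 - 2*1 = 1
y3 = s (x1 - x3) - y1 mod 11 = 6 * (1 - 1) - 8 = 3

2P = (1, 3)


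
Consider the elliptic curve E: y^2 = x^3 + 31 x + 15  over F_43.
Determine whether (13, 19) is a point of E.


Check whether y^2 = x^3 + 31 x + 15 (mod 43) for (x, y) = (13, 19).
LHS: y^2 = 19^2 mod 43 = 17
RHS: x^3 + 31 x + 15 = 13^3 + 31*13 + 15 mod 43 = 35
LHS != RHS

No, not on the curve


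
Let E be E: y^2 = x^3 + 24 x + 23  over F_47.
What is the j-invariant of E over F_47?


Delta = -16(4 a^3 + 27 b^2) mod 47 = 25
-1728 * (4 a)^3 = -1728 * (4*24)^3 mod 47 = 41
j = 41 * 25^(-1) mod 47 = 43

j = 43 (mod 47)


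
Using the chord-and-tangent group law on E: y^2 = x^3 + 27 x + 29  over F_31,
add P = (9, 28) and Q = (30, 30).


P != Q, so use the chord formula.
s = (y2 - y1) / (x2 - x1) = (2) / (21) mod 31 = 6
x3 = s^2 - x1 - x2 mod 31 = 6^2 - 9 - 30 = 28
y3 = s (x1 - x3) - y1 mod 31 = 6 * (9 - 28) - 28 = 13

P + Q = (28, 13)


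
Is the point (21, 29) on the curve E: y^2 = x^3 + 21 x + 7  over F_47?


Check whether y^2 = x^3 + 21 x + 7 (mod 47) for (x, y) = (21, 29).
LHS: y^2 = 29^2 mod 47 = 42
RHS: x^3 + 21 x + 7 = 21^3 + 21*21 + 7 mod 47 = 27
LHS != RHS

No, not on the curve


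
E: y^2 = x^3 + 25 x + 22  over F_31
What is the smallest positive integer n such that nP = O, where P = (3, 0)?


Compute successive multiples of P until we hit O:
  1P = (3, 0)
  2P = O

ord(P) = 2


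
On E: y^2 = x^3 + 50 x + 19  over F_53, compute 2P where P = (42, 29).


Doubling: s = (3 x1^2 + a) / (2 y1)
s = (3*42^2 + 50) / (2*29) mod 53 = 19
x3 = s^2 - 2 x1 mod 53 = 19^2 - 2*42 = 12
y3 = s (x1 - x3) - y1 mod 53 = 19 * (42 - 12) - 29 = 11

2P = (12, 11)


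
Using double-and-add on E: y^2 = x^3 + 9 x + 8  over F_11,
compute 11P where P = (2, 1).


k = 11 = 1011_2 (binary, LSB first: 1101)
Double-and-add from P = (2, 1):
  bit 0 = 1: acc = O + (2, 1) = (2, 1)
  bit 1 = 1: acc = (2, 1) + (10, 3) = (8, 3)
  bit 2 = 0: acc unchanged = (8, 3)
  bit 3 = 1: acc = (8, 3) + (4, 3) = (10, 8)

11P = (10, 8)


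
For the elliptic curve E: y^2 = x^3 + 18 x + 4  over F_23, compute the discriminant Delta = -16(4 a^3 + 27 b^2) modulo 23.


4 a^3 + 27 b^2 = 4*18^3 + 27*4^2 = 23328 + 432 = 23760
Delta = -16 * (23760) = -380160
Delta mod 23 = 7

Delta = 7 (mod 23)


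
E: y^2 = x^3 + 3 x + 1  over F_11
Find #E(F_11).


For each x in F_11, count y with y^2 = x^3 + 3 x + 1 mod 11:
  x = 0: RHS = 1, y in [1, 10]  -> 2 point(s)
  x = 1: RHS = 5, y in [4, 7]  -> 2 point(s)
  x = 2: RHS = 4, y in [2, 9]  -> 2 point(s)
  x = 3: RHS = 4, y in [2, 9]  -> 2 point(s)
  x = 4: RHS = 0, y in [0]  -> 1 point(s)
  x = 5: RHS = 9, y in [3, 8]  -> 2 point(s)
  x = 6: RHS = 4, y in [2, 9]  -> 2 point(s)
  x = 8: RHS = 9, y in [3, 8]  -> 2 point(s)
  x = 9: RHS = 9, y in [3, 8]  -> 2 point(s)
Affine points: 17. Add the point at infinity: total = 18.

#E(F_11) = 18


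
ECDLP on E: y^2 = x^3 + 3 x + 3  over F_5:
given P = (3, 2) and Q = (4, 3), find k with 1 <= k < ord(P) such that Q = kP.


Enumerate multiples of P until we hit Q = (4, 3):
  1P = (3, 2)
  2P = (4, 3)
Match found at i = 2.

k = 2


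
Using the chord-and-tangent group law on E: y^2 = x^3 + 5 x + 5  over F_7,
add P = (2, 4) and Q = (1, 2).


P != Q, so use the chord formula.
s = (y2 - y1) / (x2 - x1) = (5) / (6) mod 7 = 2
x3 = s^2 - x1 - x2 mod 7 = 2^2 - 2 - 1 = 1
y3 = s (x1 - x3) - y1 mod 7 = 2 * (2 - 1) - 4 = 5

P + Q = (1, 5)


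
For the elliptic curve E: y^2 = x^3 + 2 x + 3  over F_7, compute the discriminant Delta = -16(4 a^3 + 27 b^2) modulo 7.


4 a^3 + 27 b^2 = 4*2^3 + 27*3^2 = 32 + 243 = 275
Delta = -16 * (275) = -4400
Delta mod 7 = 3

Delta = 3 (mod 7)


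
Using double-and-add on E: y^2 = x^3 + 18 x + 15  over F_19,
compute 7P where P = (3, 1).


k = 7 = 111_2 (binary, LSB first: 111)
Double-and-add from P = (3, 1):
  bit 0 = 1: acc = O + (3, 1) = (3, 1)
  bit 1 = 1: acc = (3, 1) + (11, 9) = (6, 15)
  bit 2 = 1: acc = (6, 15) + (17, 16) = (7, 16)

7P = (7, 16)


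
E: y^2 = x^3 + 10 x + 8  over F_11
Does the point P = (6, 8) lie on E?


Check whether y^2 = x^3 + 10 x + 8 (mod 11) for (x, y) = (6, 8).
LHS: y^2 = 8^2 mod 11 = 9
RHS: x^3 + 10 x + 8 = 6^3 + 10*6 + 8 mod 11 = 9
LHS = RHS

Yes, on the curve


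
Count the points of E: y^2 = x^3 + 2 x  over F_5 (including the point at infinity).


For each x in F_5, count y with y^2 = x^3 + 2 x + 0 mod 5:
  x = 0: RHS = 0, y in [0]  -> 1 point(s)
Affine points: 1. Add the point at infinity: total = 2.

#E(F_5) = 2


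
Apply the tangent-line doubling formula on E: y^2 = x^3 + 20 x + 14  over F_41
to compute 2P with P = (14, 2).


Doubling: s = (3 x1^2 + a) / (2 y1)
s = (3*14^2 + 20) / (2*2) mod 41 = 29
x3 = s^2 - 2 x1 mod 41 = 29^2 - 2*14 = 34
y3 = s (x1 - x3) - y1 mod 41 = 29 * (14 - 34) - 2 = 33

2P = (34, 33)


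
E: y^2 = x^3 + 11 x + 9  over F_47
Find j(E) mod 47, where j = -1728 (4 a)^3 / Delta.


Delta = -16(4 a^3 + 27 b^2) mod 47 = 3
-1728 * (4 a)^3 = -1728 * (4*11)^3 mod 47 = 32
j = 32 * 3^(-1) mod 47 = 42

j = 42 (mod 47)


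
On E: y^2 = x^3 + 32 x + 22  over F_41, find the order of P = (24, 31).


Compute successive multiples of P until we hit O:
  1P = (24, 31)
  2P = (29, 40)
  3P = (6, 26)
  4P = (15, 33)
  5P = (39, 27)
  6P = (28, 22)
  7P = (12, 24)
  8P = (21, 22)
  ... (continuing to 31P)
  31P = O

ord(P) = 31


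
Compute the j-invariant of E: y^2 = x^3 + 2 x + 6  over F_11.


Delta = -16(4 a^3 + 27 b^2) mod 11 = 7
-1728 * (4 a)^3 = -1728 * (4*2)^3 mod 11 = 5
j = 5 * 7^(-1) mod 11 = 7

j = 7 (mod 11)


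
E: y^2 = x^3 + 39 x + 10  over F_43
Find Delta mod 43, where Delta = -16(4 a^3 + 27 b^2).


4 a^3 + 27 b^2 = 4*39^3 + 27*10^2 = 237276 + 2700 = 239976
Delta = -16 * (239976) = -3839616
Delta mod 43 = 26

Delta = 26 (mod 43)


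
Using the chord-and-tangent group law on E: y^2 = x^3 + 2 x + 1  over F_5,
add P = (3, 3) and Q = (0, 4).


P != Q, so use the chord formula.
s = (y2 - y1) / (x2 - x1) = (1) / (2) mod 5 = 3
x3 = s^2 - x1 - x2 mod 5 = 3^2 - 3 - 0 = 1
y3 = s (x1 - x3) - y1 mod 5 = 3 * (3 - 1) - 3 = 3

P + Q = (1, 3)


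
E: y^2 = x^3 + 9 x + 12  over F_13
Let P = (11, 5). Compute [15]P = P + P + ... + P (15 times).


k = 15 = 1111_2 (binary, LSB first: 1111)
Double-and-add from P = (11, 5):
  bit 0 = 1: acc = O + (11, 5) = (11, 5)
  bit 1 = 1: acc = (11, 5) + (1, 3) = (0, 5)
  bit 2 = 1: acc = (0, 5) + (2, 8) = (10, 6)
  bit 3 = 1: acc = (10, 6) + (6, 3) = (0, 8)

15P = (0, 8)


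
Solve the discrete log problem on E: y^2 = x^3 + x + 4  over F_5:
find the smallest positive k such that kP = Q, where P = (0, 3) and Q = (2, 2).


Enumerate multiples of P until we hit Q = (2, 2):
  1P = (0, 3)
  2P = (1, 1)
  3P = (3, 3)
  4P = (2, 2)
Match found at i = 4.

k = 4


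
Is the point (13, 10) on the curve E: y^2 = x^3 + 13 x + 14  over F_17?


Check whether y^2 = x^3 + 13 x + 14 (mod 17) for (x, y) = (13, 10).
LHS: y^2 = 10^2 mod 17 = 15
RHS: x^3 + 13 x + 14 = 13^3 + 13*13 + 14 mod 17 = 0
LHS != RHS

No, not on the curve


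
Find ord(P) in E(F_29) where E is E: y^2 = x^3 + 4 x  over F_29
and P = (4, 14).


Compute successive multiples of P until we hit O:
  1P = (4, 14)
  2P = (28, 16)
  3P = (25, 6)
  4P = (1, 18)
  5P = (0, 0)
  6P = (1, 11)
  7P = (25, 23)
  8P = (28, 13)
  ... (continuing to 10P)
  10P = O

ord(P) = 10


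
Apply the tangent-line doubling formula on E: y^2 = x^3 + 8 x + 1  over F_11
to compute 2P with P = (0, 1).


Doubling: s = (3 x1^2 + a) / (2 y1)
s = (3*0^2 + 8) / (2*1) mod 11 = 4
x3 = s^2 - 2 x1 mod 11 = 4^2 - 2*0 = 5
y3 = s (x1 - x3) - y1 mod 11 = 4 * (0 - 5) - 1 = 1

2P = (5, 1)


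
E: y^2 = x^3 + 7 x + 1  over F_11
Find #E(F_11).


For each x in F_11, count y with y^2 = x^3 + 7 x + 1 mod 11:
  x = 0: RHS = 1, y in [1, 10]  -> 2 point(s)
  x = 1: RHS = 9, y in [3, 8]  -> 2 point(s)
  x = 2: RHS = 1, y in [1, 10]  -> 2 point(s)
  x = 3: RHS = 5, y in [4, 7]  -> 2 point(s)
  x = 4: RHS = 5, y in [4, 7]  -> 2 point(s)
  x = 9: RHS = 1, y in [1, 10]  -> 2 point(s)
  x = 10: RHS = 4, y in [2, 9]  -> 2 point(s)
Affine points: 14. Add the point at infinity: total = 15.

#E(F_11) = 15


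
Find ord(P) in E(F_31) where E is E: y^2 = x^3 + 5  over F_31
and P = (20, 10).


Compute successive multiples of P until we hit O:
  1P = (20, 10)
  2P = (26, 2)
  3P = (4, 10)
  4P = (7, 21)
  5P = (6, 2)
  6P = (30, 2)
  7P = (30, 29)
  8P = (6, 29)
  ... (continuing to 13P)
  13P = O

ord(P) = 13


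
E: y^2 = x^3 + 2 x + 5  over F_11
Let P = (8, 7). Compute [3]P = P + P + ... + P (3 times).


k = 3 = 11_2 (binary, LSB first: 11)
Double-and-add from P = (8, 7):
  bit 0 = 1: acc = O + (8, 7) = (8, 7)
  bit 1 = 1: acc = (8, 7) + (9, 9) = (9, 2)

3P = (9, 2)


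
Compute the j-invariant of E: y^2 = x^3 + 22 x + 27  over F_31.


Delta = -16(4 a^3 + 27 b^2) mod 31 = 2
-1728 * (4 a)^3 = -1728 * (4*22)^3 mod 31 = 23
j = 23 * 2^(-1) mod 31 = 27

j = 27 (mod 31)


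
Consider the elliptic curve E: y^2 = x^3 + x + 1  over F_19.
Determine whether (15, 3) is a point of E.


Check whether y^2 = x^3 + 1 x + 1 (mod 19) for (x, y) = (15, 3).
LHS: y^2 = 3^2 mod 19 = 9
RHS: x^3 + 1 x + 1 = 15^3 + 1*15 + 1 mod 19 = 9
LHS = RHS

Yes, on the curve


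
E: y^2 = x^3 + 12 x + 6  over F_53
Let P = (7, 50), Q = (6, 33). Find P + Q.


P != Q, so use the chord formula.
s = (y2 - y1) / (x2 - x1) = (36) / (52) mod 53 = 17
x3 = s^2 - x1 - x2 mod 53 = 17^2 - 7 - 6 = 11
y3 = s (x1 - x3) - y1 mod 53 = 17 * (7 - 11) - 50 = 41

P + Q = (11, 41)


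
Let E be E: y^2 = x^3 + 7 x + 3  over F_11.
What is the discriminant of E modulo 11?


4 a^3 + 27 b^2 = 4*7^3 + 27*3^2 = 1372 + 243 = 1615
Delta = -16 * (1615) = -25840
Delta mod 11 = 10

Delta = 10 (mod 11)


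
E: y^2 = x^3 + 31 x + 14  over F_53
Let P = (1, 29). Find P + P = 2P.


Doubling: s = (3 x1^2 + a) / (2 y1)
s = (3*1^2 + 31) / (2*29) mod 53 = 28
x3 = s^2 - 2 x1 mod 53 = 28^2 - 2*1 = 40
y3 = s (x1 - x3) - y1 mod 53 = 28 * (1 - 40) - 29 = 45

2P = (40, 45)


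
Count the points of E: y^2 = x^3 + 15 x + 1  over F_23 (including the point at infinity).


For each x in F_23, count y with y^2 = x^3 + 15 x + 1 mod 23:
  x = 0: RHS = 1, y in [1, 22]  -> 2 point(s)
  x = 2: RHS = 16, y in [4, 19]  -> 2 point(s)
  x = 3: RHS = 4, y in [2, 21]  -> 2 point(s)
  x = 6: RHS = 8, y in [10, 13]  -> 2 point(s)
  x = 7: RHS = 12, y in [9, 14]  -> 2 point(s)
  x = 8: RHS = 12, y in [9, 14]  -> 2 point(s)
  x = 10: RHS = 1, y in [1, 22]  -> 2 point(s)
  x = 11: RHS = 2, y in [5, 18]  -> 2 point(s)
  x = 12: RHS = 0, y in [0]  -> 1 point(s)
  x = 13: RHS = 1, y in [1, 22]  -> 2 point(s)
  x = 15: RHS = 13, y in [6, 17]  -> 2 point(s)
  x = 16: RHS = 13, y in [6, 17]  -> 2 point(s)
  x = 18: RHS = 8, y in [10, 13]  -> 2 point(s)
  x = 21: RHS = 9, y in [3, 20]  -> 2 point(s)
  x = 22: RHS = 8, y in [10, 13]  -> 2 point(s)
Affine points: 29. Add the point at infinity: total = 30.

#E(F_23) = 30


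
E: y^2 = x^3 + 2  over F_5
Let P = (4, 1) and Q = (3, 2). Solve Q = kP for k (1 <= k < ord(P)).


Enumerate multiples of P until we hit Q = (3, 2):
  1P = (4, 1)
  2P = (3, 3)
  3P = (2, 0)
  4P = (3, 2)
Match found at i = 4.

k = 4


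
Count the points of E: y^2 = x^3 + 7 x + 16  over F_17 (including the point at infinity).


For each x in F_17, count y with y^2 = x^3 + 7 x + 16 mod 17:
  x = 0: RHS = 16, y in [4, 13]  -> 2 point(s)
  x = 2: RHS = 4, y in [2, 15]  -> 2 point(s)
  x = 3: RHS = 13, y in [8, 9]  -> 2 point(s)
  x = 6: RHS = 2, y in [6, 11]  -> 2 point(s)
  x = 7: RHS = 0, y in [0]  -> 1 point(s)
  x = 9: RHS = 9, y in [3, 14]  -> 2 point(s)
  x = 10: RHS = 15, y in [7, 10]  -> 2 point(s)
  x = 11: RHS = 13, y in [8, 9]  -> 2 point(s)
  x = 12: RHS = 9, y in [3, 14]  -> 2 point(s)
  x = 13: RHS = 9, y in [3, 14]  -> 2 point(s)
  x = 14: RHS = 2, y in [6, 11]  -> 2 point(s)
  x = 16: RHS = 8, y in [5, 12]  -> 2 point(s)
Affine points: 23. Add the point at infinity: total = 24.

#E(F_17) = 24


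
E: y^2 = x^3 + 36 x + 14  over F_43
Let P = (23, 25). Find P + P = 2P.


Doubling: s = (3 x1^2 + a) / (2 y1)
s = (3*23^2 + 36) / (2*25) mod 43 = 23
x3 = s^2 - 2 x1 mod 43 = 23^2 - 2*23 = 10
y3 = s (x1 - x3) - y1 mod 43 = 23 * (23 - 10) - 25 = 16

2P = (10, 16)


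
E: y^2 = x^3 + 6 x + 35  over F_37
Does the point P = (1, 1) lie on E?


Check whether y^2 = x^3 + 6 x + 35 (mod 37) for (x, y) = (1, 1).
LHS: y^2 = 1^2 mod 37 = 1
RHS: x^3 + 6 x + 35 = 1^3 + 6*1 + 35 mod 37 = 5
LHS != RHS

No, not on the curve


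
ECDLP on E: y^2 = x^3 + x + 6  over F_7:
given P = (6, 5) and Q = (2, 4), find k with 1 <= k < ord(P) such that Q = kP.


Enumerate multiples of P until we hit Q = (2, 4):
  1P = (6, 5)
  2P = (3, 6)
  3P = (2, 3)
  4P = (1, 1)
  5P = (4, 5)
  6P = (4, 2)
  7P = (1, 6)
  8P = (2, 4)
Match found at i = 8.

k = 8


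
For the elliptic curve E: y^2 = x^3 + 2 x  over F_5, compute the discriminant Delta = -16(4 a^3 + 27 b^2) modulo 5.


4 a^3 + 27 b^2 = 4*2^3 + 27*0^2 = 32 + 0 = 32
Delta = -16 * (32) = -512
Delta mod 5 = 3

Delta = 3 (mod 5)


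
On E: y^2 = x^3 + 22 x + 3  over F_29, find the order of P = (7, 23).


Compute successive multiples of P until we hit O:
  1P = (7, 23)
  2P = (19, 1)
  3P = (12, 20)
  4P = (15, 5)
  5P = (3, 26)
  6P = (25, 5)
  7P = (27, 26)
  8P = (8, 16)
  ... (continuing to 30P)
  30P = O

ord(P) = 30


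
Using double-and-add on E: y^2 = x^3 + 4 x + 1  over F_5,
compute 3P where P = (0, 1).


k = 3 = 11_2 (binary, LSB first: 11)
Double-and-add from P = (0, 1):
  bit 0 = 1: acc = O + (0, 1) = (0, 1)
  bit 1 = 1: acc = (0, 1) + (4, 1) = (1, 4)

3P = (1, 4)


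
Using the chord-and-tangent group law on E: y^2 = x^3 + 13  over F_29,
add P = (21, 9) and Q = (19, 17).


P != Q, so use the chord formula.
s = (y2 - y1) / (x2 - x1) = (8) / (27) mod 29 = 25
x3 = s^2 - x1 - x2 mod 29 = 25^2 - 21 - 19 = 5
y3 = s (x1 - x3) - y1 mod 29 = 25 * (21 - 5) - 9 = 14

P + Q = (5, 14)


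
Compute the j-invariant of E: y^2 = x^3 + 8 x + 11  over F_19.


Delta = -16(4 a^3 + 27 b^2) mod 19 = 4
-1728 * (4 a)^3 = -1728 * (4*8)^3 mod 19 = 12
j = 12 * 4^(-1) mod 19 = 3

j = 3 (mod 19)


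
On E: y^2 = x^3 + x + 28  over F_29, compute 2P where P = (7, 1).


Doubling: s = (3 x1^2 + a) / (2 y1)
s = (3*7^2 + 1) / (2*1) mod 29 = 16
x3 = s^2 - 2 x1 mod 29 = 16^2 - 2*7 = 10
y3 = s (x1 - x3) - y1 mod 29 = 16 * (7 - 10) - 1 = 9

2P = (10, 9)


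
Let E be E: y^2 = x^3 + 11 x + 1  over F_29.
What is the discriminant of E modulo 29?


4 a^3 + 27 b^2 = 4*11^3 + 27*1^2 = 5324 + 27 = 5351
Delta = -16 * (5351) = -85616
Delta mod 29 = 21

Delta = 21 (mod 29)


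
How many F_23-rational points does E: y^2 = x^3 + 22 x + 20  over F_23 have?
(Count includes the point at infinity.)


For each x in F_23, count y with y^2 = x^3 + 22 x + 20 mod 23:
  x = 2: RHS = 3, y in [7, 16]  -> 2 point(s)
  x = 5: RHS = 2, y in [5, 18]  -> 2 point(s)
  x = 6: RHS = 0, y in [0]  -> 1 point(s)
  x = 8: RHS = 18, y in [8, 15]  -> 2 point(s)
  x = 9: RHS = 4, y in [2, 21]  -> 2 point(s)
  x = 11: RHS = 6, y in [11, 12]  -> 2 point(s)
  x = 14: RHS = 13, y in [6, 17]  -> 2 point(s)
  x = 16: RHS = 6, y in [11, 12]  -> 2 point(s)
  x = 19: RHS = 6, y in [11, 12]  -> 2 point(s)
Affine points: 17. Add the point at infinity: total = 18.

#E(F_23) = 18


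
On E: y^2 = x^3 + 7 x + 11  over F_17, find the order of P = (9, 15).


Compute successive multiples of P until we hit O:
  1P = (9, 15)
  2P = (8, 16)
  3P = (1, 11)
  4P = (3, 5)
  5P = (4, 16)
  6P = (2, 4)
  7P = (5, 1)
  8P = (11, 12)
  ... (continuing to 21P)
  21P = O

ord(P) = 21


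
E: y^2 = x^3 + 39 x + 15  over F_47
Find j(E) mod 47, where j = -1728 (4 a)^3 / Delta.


Delta = -16(4 a^3 + 27 b^2) mod 47 = 5
-1728 * (4 a)^3 = -1728 * (4*39)^3 mod 47 = 42
j = 42 * 5^(-1) mod 47 = 46

j = 46 (mod 47)


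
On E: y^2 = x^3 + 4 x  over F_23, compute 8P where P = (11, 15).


k = 8 = 1000_2 (binary, LSB first: 0001)
Double-and-add from P = (11, 15):
  bit 0 = 0: acc unchanged = O
  bit 1 = 0: acc unchanged = O
  bit 2 = 0: acc unchanged = O
  bit 3 = 1: acc = O + (13, 8) = (13, 8)

8P = (13, 8)


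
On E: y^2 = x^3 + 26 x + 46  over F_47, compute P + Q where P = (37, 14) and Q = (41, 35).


P != Q, so use the chord formula.
s = (y2 - y1) / (x2 - x1) = (21) / (4) mod 47 = 17
x3 = s^2 - x1 - x2 mod 47 = 17^2 - 37 - 41 = 23
y3 = s (x1 - x3) - y1 mod 47 = 17 * (37 - 23) - 14 = 36

P + Q = (23, 36)


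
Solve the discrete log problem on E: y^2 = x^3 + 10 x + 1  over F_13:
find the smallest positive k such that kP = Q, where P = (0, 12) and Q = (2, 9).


Enumerate multiples of P until we hit Q = (2, 9):
  1P = (0, 12)
  2P = (12, 9)
  3P = (10, 10)
  4P = (2, 4)
  5P = (1, 5)
  6P = (9, 12)
  7P = (4, 1)
  8P = (6, 11)
  9P = (11, 5)
  10P = (11, 8)
  11P = (6, 2)
  12P = (4, 12)
  13P = (9, 1)
  14P = (1, 8)
  15P = (2, 9)
Match found at i = 15.

k = 15


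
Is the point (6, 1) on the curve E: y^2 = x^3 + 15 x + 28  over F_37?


Check whether y^2 = x^3 + 15 x + 28 (mod 37) for (x, y) = (6, 1).
LHS: y^2 = 1^2 mod 37 = 1
RHS: x^3 + 15 x + 28 = 6^3 + 15*6 + 28 mod 37 = 1
LHS = RHS

Yes, on the curve


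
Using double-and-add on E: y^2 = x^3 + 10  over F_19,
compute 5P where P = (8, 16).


k = 5 = 101_2 (binary, LSB first: 101)
Double-and-add from P = (8, 16):
  bit 0 = 1: acc = O + (8, 16) = (8, 16)
  bit 1 = 0: acc unchanged = (8, 16)
  bit 2 = 1: acc = (8, 16) + (9, 13) = (11, 12)

5P = (11, 12)


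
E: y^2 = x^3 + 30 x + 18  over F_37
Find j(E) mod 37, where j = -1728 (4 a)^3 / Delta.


Delta = -16(4 a^3 + 27 b^2) mod 37 = 14
-1728 * (4 a)^3 = -1728 * (4*30)^3 mod 37 = 27
j = 27 * 14^(-1) mod 37 = 31

j = 31 (mod 37)


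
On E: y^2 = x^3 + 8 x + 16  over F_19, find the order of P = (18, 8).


Compute successive multiples of P until we hit O:
  1P = (18, 8)
  2P = (7, 15)
  3P = (1, 14)
  4P = (9, 0)
  5P = (1, 5)
  6P = (7, 4)
  7P = (18, 11)
  8P = O

ord(P) = 8


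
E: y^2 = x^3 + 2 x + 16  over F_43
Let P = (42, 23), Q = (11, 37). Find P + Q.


P != Q, so use the chord formula.
s = (y2 - y1) / (x2 - x1) = (14) / (12) mod 43 = 37
x3 = s^2 - x1 - x2 mod 43 = 37^2 - 42 - 11 = 26
y3 = s (x1 - x3) - y1 mod 43 = 37 * (42 - 26) - 23 = 10

P + Q = (26, 10)


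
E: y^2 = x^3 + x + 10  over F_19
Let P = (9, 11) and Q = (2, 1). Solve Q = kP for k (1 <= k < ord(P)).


Enumerate multiples of P until we hit Q = (2, 1):
  1P = (9, 11)
  2P = (2, 1)
Match found at i = 2.

k = 2


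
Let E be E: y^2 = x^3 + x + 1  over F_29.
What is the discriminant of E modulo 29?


4 a^3 + 27 b^2 = 4*1^3 + 27*1^2 = 4 + 27 = 31
Delta = -16 * (31) = -496
Delta mod 29 = 26

Delta = 26 (mod 29)


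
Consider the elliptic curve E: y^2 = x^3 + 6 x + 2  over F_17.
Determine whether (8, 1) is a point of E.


Check whether y^2 = x^3 + 6 x + 2 (mod 17) for (x, y) = (8, 1).
LHS: y^2 = 1^2 mod 17 = 1
RHS: x^3 + 6 x + 2 = 8^3 + 6*8 + 2 mod 17 = 1
LHS = RHS

Yes, on the curve
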